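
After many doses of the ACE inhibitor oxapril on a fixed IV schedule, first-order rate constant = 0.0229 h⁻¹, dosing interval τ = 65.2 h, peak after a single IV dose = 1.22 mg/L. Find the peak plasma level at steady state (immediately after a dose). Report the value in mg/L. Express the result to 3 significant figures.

e^(−kτ) = e^(−0.02290 × 65.2) = 0.2247
Accumulation ratio R = 1 / (1 − e^(−kτ)) = 1 / (1 − 0.2247) = 1.290
Steady-state peak = C₀ × R = 1.22 × 1.290 = 1.574 mg/L

1.57 mg/L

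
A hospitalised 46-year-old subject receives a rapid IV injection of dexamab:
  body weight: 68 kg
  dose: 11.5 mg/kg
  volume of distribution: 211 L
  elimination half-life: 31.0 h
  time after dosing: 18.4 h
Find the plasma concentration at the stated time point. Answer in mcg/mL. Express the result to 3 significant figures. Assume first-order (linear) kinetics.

2.46 mcg/mL

Total dose = 11.5 × 68 = 782.0 mg
C₀ = Dose / Vd = 782.0 / 211 = 3.706 mg/L
k = ln2 / t½ = 0.693147 / 31.0 = 0.02236 h⁻¹
C = C₀ · e^(−k·t) = 3.706 × e^(−0.02236 × 18.4)
  = 3.706 × 0.6627 = 2.456 mg/L
(2.456 mg/L = 2.456 mcg/mL)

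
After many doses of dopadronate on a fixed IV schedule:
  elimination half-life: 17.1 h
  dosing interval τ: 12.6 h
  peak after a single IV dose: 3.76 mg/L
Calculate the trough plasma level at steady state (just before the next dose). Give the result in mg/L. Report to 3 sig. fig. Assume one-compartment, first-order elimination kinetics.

k = ln2 / t½ = 0.693147 / 17.1 = 0.04053 h⁻¹
e^(−kτ) = e^(−0.04053 × 12.6) = 0.6001
Accumulation ratio R = 1 / (1 − e^(−kτ)) = 1 / (1 − 0.6001) = 2.501
Steady-state trough = C₀ × R × e^(−kτ) = 3.76 × 2.501 × 0.6001 = 5.643 mg/L

5.64 mg/L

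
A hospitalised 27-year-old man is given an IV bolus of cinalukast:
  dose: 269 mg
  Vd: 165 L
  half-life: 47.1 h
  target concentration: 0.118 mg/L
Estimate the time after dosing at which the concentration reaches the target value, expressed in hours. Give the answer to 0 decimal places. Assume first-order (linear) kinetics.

C₀ = Dose / Vd = 269.0 / 165 = 1.630 mg/L
k = ln2 / t½ = 0.693147 / 47.1 = 0.01472 h⁻¹
t = ln(C₀ / C) / k = ln(1.630 / 0.118) / 0.01472
  = ln(13.81) / 0.01472 = 2.625 / 0.01472 = 178.3 h

178 h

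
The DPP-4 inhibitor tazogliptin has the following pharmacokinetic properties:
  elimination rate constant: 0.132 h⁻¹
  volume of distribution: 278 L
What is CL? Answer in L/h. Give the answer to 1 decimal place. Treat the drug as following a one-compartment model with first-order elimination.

CL = k × Vd = 0.132 × 278 = 36.70 L/h

36.7 L/h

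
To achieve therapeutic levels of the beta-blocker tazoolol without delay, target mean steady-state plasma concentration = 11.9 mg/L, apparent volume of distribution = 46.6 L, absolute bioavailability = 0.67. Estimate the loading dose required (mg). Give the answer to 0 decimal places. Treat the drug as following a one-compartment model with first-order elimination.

LD = Css × Vd / F = 11.9 × 46.6 / 0.67 = 827.7 mg

828 mg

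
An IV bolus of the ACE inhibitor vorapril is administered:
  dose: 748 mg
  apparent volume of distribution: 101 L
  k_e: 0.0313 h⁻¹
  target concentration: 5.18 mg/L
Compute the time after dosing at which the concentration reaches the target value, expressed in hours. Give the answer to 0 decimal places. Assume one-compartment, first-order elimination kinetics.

C₀ = Dose / Vd = 748.0 / 101 = 7.406 mg/L
t = ln(C₀ / C) / k = ln(7.406 / 5.18) / 0.03130
  = ln(1.430) / 0.03130 = 0.3577 / 0.03130 = 11.43 h

11 h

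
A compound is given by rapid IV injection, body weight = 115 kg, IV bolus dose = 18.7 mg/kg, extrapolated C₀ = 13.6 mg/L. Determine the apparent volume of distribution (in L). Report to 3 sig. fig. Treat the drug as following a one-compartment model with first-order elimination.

158 L

Dose = 18.7 × 115 = 2151 mg
Vd = Dose / C₀ = 2151 / 13.6 = 158.2 L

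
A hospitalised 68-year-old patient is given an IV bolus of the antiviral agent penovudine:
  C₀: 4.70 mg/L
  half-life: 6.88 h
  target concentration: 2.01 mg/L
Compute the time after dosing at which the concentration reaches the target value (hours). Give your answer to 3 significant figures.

8.43 h

k = ln2 / t½ = 0.693147 / 6.88 = 0.1007 h⁻¹
t = ln(C₀ / C) / k = ln(4.700 / 2.01) / 0.1007
  = ln(2.338) / 0.1007 = 0.8493 / 0.1007 = 8.434 h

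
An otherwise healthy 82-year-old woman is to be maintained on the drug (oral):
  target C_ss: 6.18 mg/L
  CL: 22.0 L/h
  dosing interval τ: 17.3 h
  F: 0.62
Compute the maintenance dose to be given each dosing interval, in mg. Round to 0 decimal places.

At steady state, F × (Dose/τ) = Css × CL.
Dose = Css × CL × τ / F = 6.18 × 22.00 × 17.3 / 0.62 = 3794 mg

3794 mg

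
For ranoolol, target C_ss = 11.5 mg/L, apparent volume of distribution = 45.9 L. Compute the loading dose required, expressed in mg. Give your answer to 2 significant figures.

LD = Css × Vd = 11.5 × 45.9 = 527.9 mg

530 mg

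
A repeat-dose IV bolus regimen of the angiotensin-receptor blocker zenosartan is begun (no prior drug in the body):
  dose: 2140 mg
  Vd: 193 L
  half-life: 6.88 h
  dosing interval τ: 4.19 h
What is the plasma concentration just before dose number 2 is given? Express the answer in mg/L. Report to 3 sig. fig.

7.27 mg/L

C₀ per dose = Dose / Vd = 2140 / 193 = 11.09 mg/L
k = ln2 / t½ = 0.693147 / 6.88 = 0.1007 h⁻¹
Fraction remaining after one interval: r = e^(−kτ) = e^(−0.1007 × 4.19) = 0.6558
Before dose 2, 1 dose has been given (aged 1τ).
C_trough = C₀ × r = 11.09 × 0.6558 = 7.273 mg/L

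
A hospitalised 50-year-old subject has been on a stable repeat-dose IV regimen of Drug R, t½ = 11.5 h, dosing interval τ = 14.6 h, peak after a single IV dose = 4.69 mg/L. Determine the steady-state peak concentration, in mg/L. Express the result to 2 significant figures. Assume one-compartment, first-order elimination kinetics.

8.0 mg/L

k = ln2 / t½ = 0.693147 / 11.5 = 0.06027 h⁻¹
e^(−kτ) = e^(−0.06027 × 14.6) = 0.4148
Accumulation ratio R = 1 / (1 − e^(−kτ)) = 1 / (1 − 0.4148) = 1.709
Steady-state peak = C₀ × R = 4.69 × 1.709 = 8.015 mg/L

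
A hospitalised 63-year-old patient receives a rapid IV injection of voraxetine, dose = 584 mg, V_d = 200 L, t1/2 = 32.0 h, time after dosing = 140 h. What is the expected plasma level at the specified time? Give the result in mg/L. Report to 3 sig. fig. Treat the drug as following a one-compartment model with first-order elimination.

0.141 mg/L

C₀ = Dose / Vd = 584.0 / 200 = 2.920 mg/L
k = ln2 / t½ = 0.693147 / 32.0 = 0.02166 h⁻¹
C = C₀ · e^(−k·t) = 2.920 × e^(−0.02166 × 140)
  = 2.920 × 0.04820 = 0.1407 mg/L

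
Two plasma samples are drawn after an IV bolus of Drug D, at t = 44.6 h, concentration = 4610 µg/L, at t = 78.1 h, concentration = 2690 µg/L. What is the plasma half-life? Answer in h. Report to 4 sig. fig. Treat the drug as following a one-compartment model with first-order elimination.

43.11 h

k = ln(C₁/C₂) / (t₂ − t₁) = ln(4610/2690) / (78.1 − 44.6)
  = 0.5387 / 33.50 = 0.01608 h⁻¹
t½ = ln2 / k = 0.693147 / 0.01608 = 43.11 h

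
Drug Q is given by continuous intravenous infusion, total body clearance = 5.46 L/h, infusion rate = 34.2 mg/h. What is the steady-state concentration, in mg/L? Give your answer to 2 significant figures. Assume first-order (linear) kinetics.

6.3 mg/L

At steady state Css = R₀ / CL = 34.2 / 5.460 = 6.264 mg/L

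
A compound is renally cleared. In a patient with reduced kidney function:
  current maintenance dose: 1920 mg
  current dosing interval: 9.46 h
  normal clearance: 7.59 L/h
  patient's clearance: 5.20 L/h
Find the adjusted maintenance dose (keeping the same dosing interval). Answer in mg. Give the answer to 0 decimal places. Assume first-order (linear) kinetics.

1315 mg

To keep the same average steady-state level, dosing rate must scale with clearance.
CL ratio = 5.20 / 7.59 = 0.6851
New dose (same interval) = 1920 × 0.6851 = 1315 mg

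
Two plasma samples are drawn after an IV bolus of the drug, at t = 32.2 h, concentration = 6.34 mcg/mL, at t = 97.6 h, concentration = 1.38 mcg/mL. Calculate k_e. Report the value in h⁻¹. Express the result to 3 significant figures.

k = ln(C₁/C₂) / (t₂ − t₁) = ln(6.34/1.38) / (97.6 − 32.2)
  = 1.525 / 65.40 = 0.02332 h⁻¹

0.0233 h⁻¹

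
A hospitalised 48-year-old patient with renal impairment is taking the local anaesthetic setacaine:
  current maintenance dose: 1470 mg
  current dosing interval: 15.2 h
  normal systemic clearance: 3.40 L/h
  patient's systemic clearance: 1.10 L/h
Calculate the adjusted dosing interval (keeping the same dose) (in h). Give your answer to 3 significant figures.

47.0 h

To keep the same average steady-state level, dosing rate must scale with clearance.
CL ratio = 1.10 / 3.40 = 0.3235
New interval (same dose) = 15.2 / 0.3235 = 46.99 h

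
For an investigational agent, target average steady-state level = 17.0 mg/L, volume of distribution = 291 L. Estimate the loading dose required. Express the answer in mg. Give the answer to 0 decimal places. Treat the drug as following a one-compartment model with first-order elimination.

LD = Css × Vd = 17.0 × 291 = 4947 mg

4947 mg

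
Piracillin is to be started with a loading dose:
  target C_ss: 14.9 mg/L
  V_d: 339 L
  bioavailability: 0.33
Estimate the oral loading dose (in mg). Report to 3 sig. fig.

LD = Css × Vd / F = 14.9 × 339 / 0.33 = 15310 mg

15300 mg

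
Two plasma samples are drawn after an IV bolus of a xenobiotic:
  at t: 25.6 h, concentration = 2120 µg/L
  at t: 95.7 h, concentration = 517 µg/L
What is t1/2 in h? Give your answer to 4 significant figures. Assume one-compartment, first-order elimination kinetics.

34.43 h

k = ln(C₁/C₂) / (t₂ − t₁) = ln(2120/517) / (95.7 − 25.6)
  = 1.411 / 70.10 = 0.02013 h⁻¹
t½ = ln2 / k = 0.693147 / 0.02013 = 34.43 h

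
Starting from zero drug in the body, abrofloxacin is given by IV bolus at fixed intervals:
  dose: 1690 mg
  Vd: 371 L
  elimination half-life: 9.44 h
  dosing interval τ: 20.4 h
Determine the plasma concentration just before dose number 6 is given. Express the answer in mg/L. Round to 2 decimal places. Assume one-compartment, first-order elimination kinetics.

1.31 mg/L

C₀ per dose = Dose / Vd = 1690 / 371 = 4.555 mg/L
k = ln2 / t½ = 0.693147 / 9.44 = 0.07343 h⁻¹
Fraction remaining after one interval: r = e^(−kτ) = e^(−0.07343 × 20.4) = 0.2236
Before dose 6, 5 doses have been given (aged 1τ, 2τ, 3τ, 4τ, 5τ).
C_trough = C₀ × (r + r² + … + r^5) = C₀ × r(1−r^5)/(1−r)
        = 4.555 × 0.2236 × (1 − 0.0005589) / (1 − 0.2236) = 1.311 mg/L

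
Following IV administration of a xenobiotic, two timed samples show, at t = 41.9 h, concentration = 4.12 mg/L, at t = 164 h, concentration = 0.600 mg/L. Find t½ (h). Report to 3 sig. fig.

k = ln(C₁/C₂) / (t₂ − t₁) = ln(4.12/0.600) / (164 − 41.9)
  = 1.927 / 122.1 = 0.01578 h⁻¹
t½ = ln2 / k = 0.693147 / 0.01578 = 43.93 h

43.9 h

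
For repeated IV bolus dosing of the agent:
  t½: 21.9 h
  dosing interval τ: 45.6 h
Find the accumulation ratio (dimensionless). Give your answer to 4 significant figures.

k = ln2 / t½ = 0.693147 / 21.9 = 0.03165 h⁻¹
e^(−kτ) = e^(−0.03165 × 45.6) = 0.2362
Accumulation ratio R = 1 / (1 − e^(−kτ)) = 1 / (1 − 0.2362) = 1.309

1.309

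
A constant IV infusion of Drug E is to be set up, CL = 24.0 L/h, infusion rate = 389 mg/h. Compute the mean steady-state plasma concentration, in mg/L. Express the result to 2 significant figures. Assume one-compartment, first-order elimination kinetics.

At steady state Css = R₀ / CL = 389 / 24.00 = 16.21 mg/L

16 mg/L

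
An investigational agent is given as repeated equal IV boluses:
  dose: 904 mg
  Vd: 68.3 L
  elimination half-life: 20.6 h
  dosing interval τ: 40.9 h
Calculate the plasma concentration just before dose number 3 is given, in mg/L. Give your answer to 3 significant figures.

C₀ per dose = Dose / Vd = 904 / 68.3 = 13.24 mg/L
k = ln2 / t½ = 0.693147 / 20.6 = 0.03365 h⁻¹
Fraction remaining after one interval: r = e^(−kτ) = e^(−0.03365 × 40.9) = 0.2525
Before dose 3, 2 doses have been given (aged 1τ, 2τ).
C_trough = C₀ × (r + r²) = 13.24 × (0.2525 + 0.06376) = 4.187 mg/L

4.19 mg/L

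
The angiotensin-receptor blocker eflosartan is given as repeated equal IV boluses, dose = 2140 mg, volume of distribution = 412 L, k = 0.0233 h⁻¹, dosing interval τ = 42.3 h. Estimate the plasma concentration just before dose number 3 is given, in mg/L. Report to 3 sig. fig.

2.66 mg/L

C₀ per dose = Dose / Vd = 2140 / 412 = 5.194 mg/L
Fraction remaining after one interval: r = e^(−kτ) = e^(−0.02330 × 42.3) = 0.3732
Before dose 3, 2 doses have been given (aged 1τ, 2τ).
C_trough = C₀ × (r + r²) = 5.194 × (0.3732 + 0.1393) = 2.662 mg/L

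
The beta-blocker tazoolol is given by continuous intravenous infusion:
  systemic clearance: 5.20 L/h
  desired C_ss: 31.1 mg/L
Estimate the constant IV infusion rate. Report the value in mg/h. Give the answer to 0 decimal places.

At steady state, infusion rate R₀ = Css × CL = 31.1 × 5.200 = 161.7 mg/h

162 mg/h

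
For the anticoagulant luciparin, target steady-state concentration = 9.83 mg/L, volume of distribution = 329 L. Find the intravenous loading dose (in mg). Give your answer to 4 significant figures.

3234 mg

LD = Css × Vd = 9.83 × 329 = 3234 mg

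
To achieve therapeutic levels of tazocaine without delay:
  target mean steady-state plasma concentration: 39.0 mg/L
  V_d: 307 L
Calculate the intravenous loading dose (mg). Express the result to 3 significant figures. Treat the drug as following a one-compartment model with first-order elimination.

12000 mg

LD = Css × Vd = 39.0 × 307 = 11970 mg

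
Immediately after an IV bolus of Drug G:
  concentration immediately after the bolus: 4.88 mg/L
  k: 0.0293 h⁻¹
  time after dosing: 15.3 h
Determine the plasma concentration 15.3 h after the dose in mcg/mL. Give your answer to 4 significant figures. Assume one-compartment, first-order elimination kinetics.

C = C₀ · e^(−k·t) = 4.880 × e^(−0.02930 × 15.3)
  = 4.880 × 0.6387 = 3.117 mg/L
(3.117 mg/L = 3.117 mcg/mL)

3.117 mcg/mL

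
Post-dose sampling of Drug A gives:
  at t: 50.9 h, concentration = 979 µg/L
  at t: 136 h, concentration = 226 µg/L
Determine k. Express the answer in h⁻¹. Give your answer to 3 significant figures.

k = ln(C₁/C₂) / (t₂ − t₁) = ln(979/226) / (136 − 50.9)
  = 1.466 / 85.10 = 0.01723 h⁻¹

0.0172 h⁻¹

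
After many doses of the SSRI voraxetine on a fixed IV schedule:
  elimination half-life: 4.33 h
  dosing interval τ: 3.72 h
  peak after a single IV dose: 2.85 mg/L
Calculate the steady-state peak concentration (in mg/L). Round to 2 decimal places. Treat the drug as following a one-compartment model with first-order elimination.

6.35 mg/L

k = ln2 / t½ = 0.693147 / 4.33 = 0.1601 h⁻¹
e^(−kτ) = e^(−0.1601 × 3.72) = 0.5512
Accumulation ratio R = 1 / (1 − e^(−kτ)) = 1 / (1 − 0.5512) = 2.228
Steady-state peak = C₀ × R = 2.85 × 2.228 = 6.350 mg/L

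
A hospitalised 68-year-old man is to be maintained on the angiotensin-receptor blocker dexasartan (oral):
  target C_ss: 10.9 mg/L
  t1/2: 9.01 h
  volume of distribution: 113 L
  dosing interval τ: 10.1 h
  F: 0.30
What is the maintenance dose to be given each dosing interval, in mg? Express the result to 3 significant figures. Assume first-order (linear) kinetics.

3190 mg

k = ln2 / t½ = 0.693147 / 9.01 = 0.07693 h⁻¹
CL = k × Vd = 0.07693 × 113 = 8.693 L/h
At steady state, F × (Dose/τ) = Css × CL.
Dose = Css × CL × τ / F = 10.9 × 8.693 × 10.1 / 0.30 = 3190 mg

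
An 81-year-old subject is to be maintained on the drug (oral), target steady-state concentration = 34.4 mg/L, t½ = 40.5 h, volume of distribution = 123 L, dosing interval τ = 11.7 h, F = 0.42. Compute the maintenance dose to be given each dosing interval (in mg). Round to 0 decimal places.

2017 mg

k = ln2 / t½ = 0.693147 / 40.5 = 0.01711 h⁻¹
CL = k × Vd = 0.01711 × 123 = 2.105 L/h
At steady state, F × (Dose/τ) = Css × CL.
Dose = Css × CL × τ / F = 34.4 × 2.105 × 11.7 / 0.42 = 2017 mg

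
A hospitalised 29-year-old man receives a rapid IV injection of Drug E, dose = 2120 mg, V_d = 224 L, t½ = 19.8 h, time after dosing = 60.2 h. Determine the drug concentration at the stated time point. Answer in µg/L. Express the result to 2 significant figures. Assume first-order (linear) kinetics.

C₀ = Dose / Vd = 2120 / 224 = 9.464 mg/L
k = ln2 / t½ = 0.693147 / 19.8 = 0.03501 h⁻¹
C = C₀ · e^(−k·t) = 9.464 × e^(−0.03501 × 60.2)
  = 9.464 × 0.1215 = 1.150 mg/L
Convert: 1.150 mg/L × 1000 = 1150 µg/L

1200 µg/L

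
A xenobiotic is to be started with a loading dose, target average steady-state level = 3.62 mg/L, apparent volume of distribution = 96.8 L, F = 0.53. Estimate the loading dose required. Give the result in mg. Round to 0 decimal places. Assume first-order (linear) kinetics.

661 mg

LD = Css × Vd / F = 3.62 × 96.8 / 0.53 = 661.2 mg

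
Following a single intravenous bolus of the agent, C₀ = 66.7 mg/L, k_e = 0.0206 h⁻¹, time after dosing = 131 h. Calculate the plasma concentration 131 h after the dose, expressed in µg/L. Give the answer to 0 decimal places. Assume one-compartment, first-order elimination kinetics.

C = C₀ · e^(−k·t) = 66.70 × e^(−0.02060 × 131)
  = 66.70 × 0.06730 = 4.489 mg/L
Convert: 4.489 mg/L × 1000 = 4489 µg/L

4489 µg/L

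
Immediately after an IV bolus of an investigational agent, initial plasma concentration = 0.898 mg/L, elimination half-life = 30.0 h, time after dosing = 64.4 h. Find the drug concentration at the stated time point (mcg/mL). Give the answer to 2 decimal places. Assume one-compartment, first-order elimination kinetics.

0.20 mcg/mL

k = ln2 / t½ = 0.693147 / 30.0 = 0.02310 h⁻¹
C = C₀ · e^(−k·t) = 0.8980 × e^(−0.02310 × 64.4)
  = 0.8980 × 0.2259 = 0.2029 mg/L
(0.2029 mg/L = 0.2029 mcg/mL)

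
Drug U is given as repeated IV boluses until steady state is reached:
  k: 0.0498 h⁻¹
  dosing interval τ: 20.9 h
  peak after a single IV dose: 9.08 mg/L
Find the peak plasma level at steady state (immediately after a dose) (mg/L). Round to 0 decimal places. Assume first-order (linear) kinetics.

14 mg/L

e^(−kτ) = e^(−0.04980 × 20.9) = 0.3532
Accumulation ratio R = 1 / (1 − e^(−kτ)) = 1 / (1 − 0.3532) = 1.546
Steady-state peak = C₀ × R = 9.08 × 1.546 = 14.04 mg/L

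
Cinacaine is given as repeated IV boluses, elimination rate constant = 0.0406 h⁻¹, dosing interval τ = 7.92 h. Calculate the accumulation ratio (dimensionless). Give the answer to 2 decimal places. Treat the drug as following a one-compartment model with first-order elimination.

3.64

e^(−kτ) = e^(−0.04060 × 7.92) = 0.7250
Accumulation ratio R = 1 / (1 − e^(−kτ)) = 1 / (1 − 0.7250) = 3.636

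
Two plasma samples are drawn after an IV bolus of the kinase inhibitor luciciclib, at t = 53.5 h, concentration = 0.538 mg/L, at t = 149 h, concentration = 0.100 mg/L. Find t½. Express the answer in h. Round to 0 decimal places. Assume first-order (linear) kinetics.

39 h

k = ln(C₁/C₂) / (t₂ − t₁) = ln(0.538/0.100) / (149 − 53.5)
  = 1.683 / 95.50 = 0.01762 h⁻¹
t½ = ln2 / k = 0.693147 / 0.01762 = 39.34 h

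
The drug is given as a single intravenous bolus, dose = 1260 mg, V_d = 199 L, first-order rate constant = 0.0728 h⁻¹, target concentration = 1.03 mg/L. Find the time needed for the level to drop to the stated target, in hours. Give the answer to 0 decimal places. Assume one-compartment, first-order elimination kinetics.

25 h

C₀ = Dose / Vd = 1260 / 199 = 6.332 mg/L
t = ln(C₀ / C) / k = ln(6.332 / 1.03) / 0.07280
  = ln(6.148) / 0.07280 = 1.816 / 0.07280 = 24.95 h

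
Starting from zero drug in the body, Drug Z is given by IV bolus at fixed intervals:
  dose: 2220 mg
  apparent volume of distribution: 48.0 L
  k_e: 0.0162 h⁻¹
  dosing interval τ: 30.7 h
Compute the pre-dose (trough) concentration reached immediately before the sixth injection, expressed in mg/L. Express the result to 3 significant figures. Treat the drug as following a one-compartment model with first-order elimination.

C₀ per dose = Dose / Vd = 2220 / 48.0 = 46.25 mg/L
Fraction remaining after one interval: r = e^(−kτ) = e^(−0.01620 × 30.7) = 0.6081
Before dose 6, 5 doses have been given (aged 1τ, 2τ, 3τ, 4τ, 5τ).
C_trough = C₀ × (r + r² + … + r^5) = C₀ × r(1−r^5)/(1−r)
        = 46.25 × 0.6081 × (1 − 0.08315) / (1 − 0.6081) = 65.80 mg/L

65.8 mg/L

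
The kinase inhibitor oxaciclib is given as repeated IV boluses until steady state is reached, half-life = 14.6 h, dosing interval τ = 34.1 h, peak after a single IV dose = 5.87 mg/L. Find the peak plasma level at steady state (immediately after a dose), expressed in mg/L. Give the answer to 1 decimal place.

k = ln2 / t½ = 0.693147 / 14.6 = 0.04748 h⁻¹
e^(−kτ) = e^(−0.04748 × 34.1) = 0.1981
Accumulation ratio R = 1 / (1 − e^(−kτ)) = 1 / (1 − 0.1981) = 1.247
Steady-state peak = C₀ × R = 5.87 × 1.247 = 7.320 mg/L

7.3 mg/L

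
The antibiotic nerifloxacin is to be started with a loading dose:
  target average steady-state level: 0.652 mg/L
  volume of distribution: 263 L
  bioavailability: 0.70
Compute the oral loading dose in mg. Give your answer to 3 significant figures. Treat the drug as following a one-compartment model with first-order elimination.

245 mg

LD = Css × Vd / F = 0.652 × 263 / 0.70 = 245.0 mg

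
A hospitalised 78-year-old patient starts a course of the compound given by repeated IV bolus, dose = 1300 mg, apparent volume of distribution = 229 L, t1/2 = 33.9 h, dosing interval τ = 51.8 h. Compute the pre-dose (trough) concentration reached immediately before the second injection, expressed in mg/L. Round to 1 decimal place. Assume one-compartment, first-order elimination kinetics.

C₀ per dose = Dose / Vd = 1300 / 229 = 5.677 mg/L
k = ln2 / t½ = 0.693147 / 33.9 = 0.02045 h⁻¹
Fraction remaining after one interval: r = e^(−kτ) = e^(−0.02045 × 51.8) = 0.3467
Before dose 2, 1 dose has been given (aged 1τ).
C_trough = C₀ × r = 5.677 × 0.3467 = 1.968 mg/L

2.0 mg/L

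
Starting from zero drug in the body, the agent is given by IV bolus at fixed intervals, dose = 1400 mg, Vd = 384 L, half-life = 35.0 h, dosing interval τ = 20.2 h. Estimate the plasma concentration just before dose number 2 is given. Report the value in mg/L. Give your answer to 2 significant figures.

C₀ per dose = Dose / Vd = 1400 / 384 = 3.646 mg/L
k = ln2 / t½ = 0.693147 / 35.0 = 0.01980 h⁻¹
Fraction remaining after one interval: r = e^(−kτ) = e^(−0.01980 × 20.2) = 0.6703
Before dose 2, 1 dose has been given (aged 1τ).
C_trough = C₀ × r = 3.646 × 0.6703 = 2.444 mg/L

2.4 mg/L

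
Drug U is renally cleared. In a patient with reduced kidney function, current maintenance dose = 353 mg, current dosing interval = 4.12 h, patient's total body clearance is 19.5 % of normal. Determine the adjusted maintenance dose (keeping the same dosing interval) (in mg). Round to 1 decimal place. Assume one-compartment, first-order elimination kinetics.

68.8 mg

To keep the same average steady-state level, dosing rate must scale with clearance.
CL ratio = 19.5 / 100 = 0.1950
New dose (same interval) = 353 × 0.1950 = 68.84 mg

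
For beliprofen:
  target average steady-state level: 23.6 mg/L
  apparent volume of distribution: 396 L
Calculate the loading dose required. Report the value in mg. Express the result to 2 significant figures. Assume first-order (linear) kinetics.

9300 mg

LD = Css × Vd = 23.6 × 396 = 9346 mg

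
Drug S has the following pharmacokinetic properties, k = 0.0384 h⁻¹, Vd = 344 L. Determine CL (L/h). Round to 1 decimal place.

13.2 L/h

CL = k × Vd = 0.0384 × 344 = 13.21 L/h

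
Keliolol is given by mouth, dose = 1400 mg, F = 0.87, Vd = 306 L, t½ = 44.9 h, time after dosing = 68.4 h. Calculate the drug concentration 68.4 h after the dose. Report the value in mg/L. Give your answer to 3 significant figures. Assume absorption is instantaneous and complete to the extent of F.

1.38 mg/L

Amount reaching circulation = F × Dose = 0.87 × 1400 = 1218 mg
C₀ = F·Dose / Vd = 1218 / 306 = 3.980 mg/L
k = ln2 / t½ = 0.693147 / 44.9 = 0.01544 h⁻¹
C = C₀ · e^(−k·t) = 3.980 × e^(−0.01544 × 68.4)
  = 3.980 × 0.3478 = 1.384 mg/L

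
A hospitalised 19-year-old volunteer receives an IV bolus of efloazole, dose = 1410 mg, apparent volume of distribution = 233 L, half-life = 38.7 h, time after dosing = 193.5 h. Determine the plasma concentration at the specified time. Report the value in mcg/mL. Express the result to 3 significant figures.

0.189 mcg/mL

C₀ = Dose / Vd = 1410 / 233 = 6.052 mg/L
k = ln2 / t½ = 0.693147 / 38.7 = 0.01791 h⁻¹
t / t½ = 193.5 / 38.7 = 5 half-lives
C = C₀ × (1/2)^5 = 6.052 × 0.03125 = 0.1891 mg/L
(0.1891 mg/L = 0.1891 mcg/mL)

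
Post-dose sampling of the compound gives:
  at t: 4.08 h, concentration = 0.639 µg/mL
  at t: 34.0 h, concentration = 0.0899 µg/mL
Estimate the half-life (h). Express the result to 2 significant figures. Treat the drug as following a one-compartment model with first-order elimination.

k = ln(C₁/C₂) / (t₂ − t₁) = ln(0.639/0.0899) / (34.0 − 4.08)
  = 1.961 / 29.92 = 0.06554 h⁻¹
t½ = ln2 / k = 0.693147 / 0.06554 = 10.58 h

11 h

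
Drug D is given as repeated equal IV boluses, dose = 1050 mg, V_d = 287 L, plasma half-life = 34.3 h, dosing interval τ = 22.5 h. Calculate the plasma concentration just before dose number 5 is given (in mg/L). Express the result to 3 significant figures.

C₀ per dose = Dose / Vd = 1050 / 287 = 3.659 mg/L
k = ln2 / t½ = 0.693147 / 34.3 = 0.02021 h⁻¹
Fraction remaining after one interval: r = e^(−kτ) = e^(−0.02021 × 22.5) = 0.6346
Before dose 5, 4 doses have been given (aged 1τ, 2τ, 3τ, 4τ).
C_trough = C₀ × (r + r² + … + r^4) = C₀ × r(1−r^4)/(1−r)
        = 3.659 × 0.6346 × (1 − 0.1622) / (1 − 0.6346) = 5.324 mg/L

5.32 mg/L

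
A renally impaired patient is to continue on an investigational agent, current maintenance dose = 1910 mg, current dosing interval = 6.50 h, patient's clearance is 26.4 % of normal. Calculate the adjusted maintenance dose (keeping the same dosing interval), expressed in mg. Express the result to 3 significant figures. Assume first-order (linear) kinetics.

To keep the same average steady-state level, dosing rate must scale with clearance.
CL ratio = 26.4 / 100 = 0.2640
New dose (same interval) = 1910 × 0.2640 = 504.2 mg

504 mg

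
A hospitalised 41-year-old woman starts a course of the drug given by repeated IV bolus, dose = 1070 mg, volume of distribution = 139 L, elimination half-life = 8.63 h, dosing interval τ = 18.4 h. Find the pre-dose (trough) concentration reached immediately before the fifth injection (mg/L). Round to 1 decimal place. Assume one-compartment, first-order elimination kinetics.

C₀ per dose = Dose / Vd = 1070 / 139 = 7.698 mg/L
k = ln2 / t½ = 0.693147 / 8.63 = 0.08032 h⁻¹
Fraction remaining after one interval: r = e^(−kτ) = e^(−0.08032 × 18.4) = 0.2281
Before dose 5, 4 doses have been given (aged 1τ, 2τ, 3τ, 4τ).
C_trough = C₀ × (r + r² + … + r^4) = C₀ × r(1−r^4)/(1−r)
        = 7.698 × 0.2281 × (1 − 0.002707) / (1 − 0.2281) = 2.269 mg/L

2.3 mg/L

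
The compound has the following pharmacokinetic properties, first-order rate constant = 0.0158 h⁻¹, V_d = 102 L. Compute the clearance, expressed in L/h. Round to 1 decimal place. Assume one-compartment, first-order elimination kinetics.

1.6 L/h

CL = k × Vd = 0.0158 × 102 = 1.612 L/h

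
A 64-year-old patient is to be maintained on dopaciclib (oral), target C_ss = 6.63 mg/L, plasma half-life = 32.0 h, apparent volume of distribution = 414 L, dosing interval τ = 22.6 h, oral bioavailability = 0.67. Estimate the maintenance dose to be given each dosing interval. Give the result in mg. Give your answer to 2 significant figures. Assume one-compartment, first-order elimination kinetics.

2000 mg

k = ln2 / t½ = 0.693147 / 32.0 = 0.02166 h⁻¹
CL = k × Vd = 0.02166 × 414 = 8.967 L/h
At steady state, F × (Dose/τ) = Css × CL.
Dose = Css × CL × τ / F = 6.63 × 8.967 × 22.6 / 0.67 = 2005 mg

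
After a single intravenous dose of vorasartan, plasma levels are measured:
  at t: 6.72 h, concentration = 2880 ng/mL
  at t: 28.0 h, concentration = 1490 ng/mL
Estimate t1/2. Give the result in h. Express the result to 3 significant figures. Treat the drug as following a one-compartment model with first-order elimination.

k = ln(C₁/C₂) / (t₂ − t₁) = ln(2880/1490) / (28.0 − 6.72)
  = 0.6590 / 21.28 = 0.03097 h⁻¹
t½ = ln2 / k = 0.693147 / 0.03097 = 22.38 h

22.4 h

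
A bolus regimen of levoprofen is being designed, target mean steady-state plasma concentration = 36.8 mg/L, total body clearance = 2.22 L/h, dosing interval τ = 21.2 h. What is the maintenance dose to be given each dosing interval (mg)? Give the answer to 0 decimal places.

1732 mg

At steady state, Dose/τ = Css × CL.
Dose = Css × CL × τ = 36.8 × 2.220 × 21.2 = 1732 mg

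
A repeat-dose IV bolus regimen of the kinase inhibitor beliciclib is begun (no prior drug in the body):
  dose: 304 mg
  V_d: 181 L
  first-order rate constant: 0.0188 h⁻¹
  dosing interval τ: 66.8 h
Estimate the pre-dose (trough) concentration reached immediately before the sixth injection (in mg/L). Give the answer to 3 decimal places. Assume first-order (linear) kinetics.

0.668 mg/L

C₀ per dose = Dose / Vd = 304 / 181 = 1.680 mg/L
Fraction remaining after one interval: r = e^(−kτ) = e^(−0.01880 × 66.8) = 0.2848
Before dose 6, 5 doses have been given (aged 1τ, 2τ, 3τ, 4τ, 5τ).
C_trough = C₀ × (r + r² + … + r^5) = C₀ × r(1−r^5)/(1−r)
        = 1.680 × 0.2848 × (1 − 0.001874) / (1 − 0.2848) = 0.6677 mg/L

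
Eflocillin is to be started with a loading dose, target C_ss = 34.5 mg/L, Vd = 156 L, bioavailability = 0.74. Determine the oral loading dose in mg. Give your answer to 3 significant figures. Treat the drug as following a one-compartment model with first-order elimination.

7270 mg

LD = Css × Vd / F = 34.5 × 156 / 0.74 = 7273 mg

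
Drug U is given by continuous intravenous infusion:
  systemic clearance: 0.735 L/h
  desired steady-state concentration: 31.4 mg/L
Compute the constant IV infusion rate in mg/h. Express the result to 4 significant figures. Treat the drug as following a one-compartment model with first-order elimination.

At steady state, infusion rate R₀ = Css × CL = 31.4 × 0.7350 = 23.08 mg/h

23.08 mg/h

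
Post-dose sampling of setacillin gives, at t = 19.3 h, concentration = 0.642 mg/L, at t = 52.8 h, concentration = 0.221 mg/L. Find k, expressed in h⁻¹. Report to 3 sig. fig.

0.0318 h⁻¹

k = ln(C₁/C₂) / (t₂ − t₁) = ln(0.642/0.221) / (52.8 − 19.3)
  = 1.066 / 33.50 = 0.03182 h⁻¹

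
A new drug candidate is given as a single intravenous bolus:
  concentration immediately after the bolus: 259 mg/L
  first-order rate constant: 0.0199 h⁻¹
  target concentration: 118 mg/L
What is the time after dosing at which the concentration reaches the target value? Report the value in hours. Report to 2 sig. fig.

t = ln(C₀ / C) / k = ln(259.0 / 118) / 0.01990
  = ln(2.195) / 0.01990 = 0.7862 / 0.01990 = 39.51 h

40 h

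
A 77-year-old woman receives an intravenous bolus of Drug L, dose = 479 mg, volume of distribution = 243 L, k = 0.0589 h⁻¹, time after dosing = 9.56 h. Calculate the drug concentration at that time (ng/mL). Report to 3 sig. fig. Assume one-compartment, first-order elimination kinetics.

C₀ = Dose / Vd = 479.0 / 243 = 1.971 mg/L
C = C₀ · e^(−k·t) = 1.971 × e^(−0.05890 × 9.56)
  = 1.971 × 0.5695 = 1.122 mg/L
Convert: 1.122 mg/L × 1000 = 1122 ng/mL

1120 ng/mL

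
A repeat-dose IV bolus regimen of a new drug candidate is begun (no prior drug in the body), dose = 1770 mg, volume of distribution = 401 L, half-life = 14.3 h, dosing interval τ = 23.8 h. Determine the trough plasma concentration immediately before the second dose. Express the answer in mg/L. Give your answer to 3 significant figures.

1.39 mg/L

C₀ per dose = Dose / Vd = 1770 / 401 = 4.414 mg/L
k = ln2 / t½ = 0.693147 / 14.3 = 0.04847 h⁻¹
Fraction remaining after one interval: r = e^(−kτ) = e^(−0.04847 × 23.8) = 0.3155
Before dose 2, 1 dose has been given (aged 1τ).
C_trough = C₀ × r = 4.414 × 0.3155 = 1.393 mg/L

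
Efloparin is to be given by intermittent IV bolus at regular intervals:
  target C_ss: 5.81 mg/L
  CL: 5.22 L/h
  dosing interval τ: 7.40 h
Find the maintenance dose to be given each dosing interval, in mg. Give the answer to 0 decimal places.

At steady state, Dose/τ = Css × CL.
Dose = Css × CL × τ = 5.81 × 5.220 × 7.40 = 224.4 mg

224 mg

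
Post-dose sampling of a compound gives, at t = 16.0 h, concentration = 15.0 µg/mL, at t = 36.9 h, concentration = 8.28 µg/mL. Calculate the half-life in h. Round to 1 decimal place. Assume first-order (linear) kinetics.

24.4 h

k = ln(C₁/C₂) / (t₂ − t₁) = ln(15.0/8.28) / (36.9 − 16.0)
  = 0.5942 / 20.90 = 0.02843 h⁻¹
t½ = ln2 / k = 0.693147 / 0.02843 = 24.38 h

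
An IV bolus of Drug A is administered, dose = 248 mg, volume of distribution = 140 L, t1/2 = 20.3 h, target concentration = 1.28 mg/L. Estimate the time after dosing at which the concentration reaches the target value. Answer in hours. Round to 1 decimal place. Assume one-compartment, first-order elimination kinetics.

9.5 h

C₀ = Dose / Vd = 248.0 / 140 = 1.771 mg/L
k = ln2 / t½ = 0.693147 / 20.3 = 0.03415 h⁻¹
t = ln(C₀ / C) / k = ln(1.771 / 1.28) / 0.03415
  = ln(1.384) / 0.03415 = 0.3250 / 0.03415 = 9.517 h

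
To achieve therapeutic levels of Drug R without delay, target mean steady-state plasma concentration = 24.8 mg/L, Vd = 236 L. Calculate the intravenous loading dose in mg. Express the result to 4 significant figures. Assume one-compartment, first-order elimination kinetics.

5853 mg

LD = Css × Vd = 24.8 × 236 = 5853 mg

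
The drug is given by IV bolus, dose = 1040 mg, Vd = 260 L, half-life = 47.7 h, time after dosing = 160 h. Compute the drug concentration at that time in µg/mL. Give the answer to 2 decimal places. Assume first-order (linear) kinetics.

C₀ = Dose / Vd = 1040 / 260 = 4.000 mg/L
k = ln2 / t½ = 0.693147 / 47.7 = 0.01453 h⁻¹
C = C₀ · e^(−k·t) = 4.000 × e^(−0.01453 × 160)
  = 4.000 × 0.09780 = 0.3912 mg/L
(0.3912 mg/L = 0.3912 µg/mL)

0.39 µg/mL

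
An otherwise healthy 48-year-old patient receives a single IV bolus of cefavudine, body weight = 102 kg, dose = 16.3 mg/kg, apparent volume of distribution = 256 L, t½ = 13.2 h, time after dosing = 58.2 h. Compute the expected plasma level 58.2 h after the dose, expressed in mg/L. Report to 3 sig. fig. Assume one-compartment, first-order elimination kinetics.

0.306 mg/L

Total dose = 16.3 × 102 = 1663 mg
C₀ = Dose / Vd = 1663 / 256 = 6.496 mg/L
k = ln2 / t½ = 0.693147 / 13.2 = 0.05251 h⁻¹
C = C₀ · e^(−k·t) = 6.496 × e^(−0.05251 × 58.2)
  = 6.496 × 0.04707 = 0.3058 mg/L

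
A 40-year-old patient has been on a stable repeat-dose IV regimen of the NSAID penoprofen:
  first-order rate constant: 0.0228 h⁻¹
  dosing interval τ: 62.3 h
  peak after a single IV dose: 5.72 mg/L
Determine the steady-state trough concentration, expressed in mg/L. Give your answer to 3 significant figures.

1.82 mg/L

e^(−kτ) = e^(−0.02280 × 62.3) = 0.2416
Accumulation ratio R = 1 / (1 − e^(−kτ)) = 1 / (1 − 0.2416) = 1.319
Steady-state trough = C₀ × R × e^(−kτ) = 5.72 × 1.319 × 0.2416 = 1.823 mg/L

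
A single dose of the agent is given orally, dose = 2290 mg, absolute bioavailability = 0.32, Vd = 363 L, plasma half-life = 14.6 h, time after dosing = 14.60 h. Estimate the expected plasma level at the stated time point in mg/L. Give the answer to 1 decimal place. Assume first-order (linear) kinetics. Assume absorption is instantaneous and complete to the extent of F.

Amount reaching circulation = F × Dose = 0.32 × 2290 = 732.8 mg
C₀ = F·Dose / Vd = 732.8 / 363 = 2.019 mg/L
k = ln2 / t½ = 0.693147 / 14.6 = 0.04748 h⁻¹
t / t½ = 14.60 / 14.6 = 1 half-lives
C = C₀ × (1/2)^1 = 2.019 × 0.5000 = 1.010 mg/L

1.0 mg/L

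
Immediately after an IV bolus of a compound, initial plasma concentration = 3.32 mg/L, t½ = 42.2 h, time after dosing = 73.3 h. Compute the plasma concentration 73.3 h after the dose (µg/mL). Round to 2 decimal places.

1.00 µg/mL

k = ln2 / t½ = 0.693147 / 42.2 = 0.01643 h⁻¹
C = C₀ · e^(−k·t) = 3.320 × e^(−0.01643 × 73.3)
  = 3.320 × 0.2999 = 0.9957 mg/L
(0.9957 mg/L = 0.9957 µg/mL)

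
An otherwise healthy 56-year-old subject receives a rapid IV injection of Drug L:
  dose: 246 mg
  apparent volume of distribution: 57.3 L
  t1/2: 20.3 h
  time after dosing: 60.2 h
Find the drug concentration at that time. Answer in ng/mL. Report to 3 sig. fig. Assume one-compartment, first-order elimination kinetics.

550 ng/mL

C₀ = Dose / Vd = 246.0 / 57.3 = 4.293 mg/L
k = ln2 / t½ = 0.693147 / 20.3 = 0.03415 h⁻¹
C = C₀ · e^(−k·t) = 4.293 × e^(−0.03415 × 60.2)
  = 4.293 × 0.1280 = 0.5495 mg/L
Convert: 0.5495 mg/L × 1000 = 549.5 ng/mL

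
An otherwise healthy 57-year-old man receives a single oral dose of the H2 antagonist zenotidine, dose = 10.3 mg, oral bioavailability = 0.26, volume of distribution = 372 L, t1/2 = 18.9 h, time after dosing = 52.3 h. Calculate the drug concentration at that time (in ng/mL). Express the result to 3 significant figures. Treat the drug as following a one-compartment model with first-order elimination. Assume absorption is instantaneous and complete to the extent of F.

1.06 ng/mL

Amount reaching circulation = F × Dose = 0.26 × 10.30 = 2.678 mg
C₀ = F·Dose / Vd = 2.678 / 372 = 0.007199 mg/L
k = ln2 / t½ = 0.693147 / 18.9 = 0.03667 h⁻¹
C = C₀ · e^(−k·t) = 0.007199 × e^(−0.03667 × 52.3)
  = 0.007199 × 0.1469 = 0.001058 mg/L
Convert: 0.001058 mg/L × 1000 = 1.058 ng/mL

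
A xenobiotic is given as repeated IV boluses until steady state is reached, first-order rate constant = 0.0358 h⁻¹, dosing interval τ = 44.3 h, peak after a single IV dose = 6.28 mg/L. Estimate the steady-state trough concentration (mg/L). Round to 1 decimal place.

e^(−kτ) = e^(−0.03580 × 44.3) = 0.2048
Accumulation ratio R = 1 / (1 − e^(−kτ)) = 1 / (1 − 0.2048) = 1.258
Steady-state trough = C₀ × R × e^(−kτ) = 6.28 × 1.258 × 0.2048 = 1.618 mg/L

1.6 mg/L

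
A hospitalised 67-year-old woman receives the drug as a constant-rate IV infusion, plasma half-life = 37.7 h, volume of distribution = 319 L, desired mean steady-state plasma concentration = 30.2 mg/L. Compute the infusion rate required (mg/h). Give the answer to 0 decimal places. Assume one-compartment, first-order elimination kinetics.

k = ln2 / t½ = 0.693147 / 37.7 = 0.01839 h⁻¹
CL = k × Vd = 0.01839 × 319 = 5.866 L/h
At steady state, infusion rate R₀ = Css × CL = 30.2 × 5.866 = 177.2 mg/h

177 mg/h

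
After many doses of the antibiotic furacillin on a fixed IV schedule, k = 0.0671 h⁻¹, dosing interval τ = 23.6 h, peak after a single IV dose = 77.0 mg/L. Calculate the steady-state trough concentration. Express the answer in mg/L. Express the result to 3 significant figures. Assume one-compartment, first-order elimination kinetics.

e^(−kτ) = e^(−0.06710 × 23.6) = 0.2052
Accumulation ratio R = 1 / (1 − e^(−kτ)) = 1 / (1 − 0.2052) = 1.258
Steady-state trough = C₀ × R × e^(−kτ) = 77.0 × 1.258 × 0.2052 = 19.88 mg/L

19.9 mg/L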